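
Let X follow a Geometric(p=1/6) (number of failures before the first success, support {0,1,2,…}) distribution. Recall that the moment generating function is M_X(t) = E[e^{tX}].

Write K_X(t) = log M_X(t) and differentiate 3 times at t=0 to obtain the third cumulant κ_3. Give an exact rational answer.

κ_3 = D^3[K](0) = 330

M_X(t) = 1/(6*(1 - 5*e^(t)/6))
K_X(t) = log M_X(t) = -log(1 - 5*e^(t)/6) - log(6)
D^3[K](t) = (-150*e^(2*t) - 180*e^(t))/(125*e^(3*t) - 450*e^(2*t) + 540*e^(t) - 216)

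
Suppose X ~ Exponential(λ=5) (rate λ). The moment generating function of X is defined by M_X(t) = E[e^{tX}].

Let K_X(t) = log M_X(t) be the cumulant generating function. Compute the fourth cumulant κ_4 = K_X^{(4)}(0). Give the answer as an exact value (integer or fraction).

M_X(t) = 5/(5 - t)
K_X(t) = log M_X(t) = -log(5 - t) + log(5)
K^(4)(t) = 6/(t^4 - 20*t^3 + 150*t^2 - 500*t + 625)

κ_4 = K^(4)(0) = 6/625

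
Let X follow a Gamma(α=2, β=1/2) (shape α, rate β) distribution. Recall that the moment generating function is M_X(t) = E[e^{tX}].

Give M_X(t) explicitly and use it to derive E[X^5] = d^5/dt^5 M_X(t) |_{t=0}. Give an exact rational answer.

E[X^5] = M^(5)(0) = 23040

M_X(t) = 1/(4*(1/2 - t)^2)
M^(5)(t) = -23040/(128*t^7 - 448*t^6 + 672*t^5 - 560*t^4 + 280*t^3 - 84*t^2 + 14*t - 1)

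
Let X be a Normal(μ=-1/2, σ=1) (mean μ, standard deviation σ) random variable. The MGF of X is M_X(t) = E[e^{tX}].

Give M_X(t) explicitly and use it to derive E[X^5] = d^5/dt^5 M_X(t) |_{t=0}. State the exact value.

M_X(t) = e^(t^2/2 - t/2)
dM/dt = t*e^(-t/2)*e^(t^2/2) - e^(-t/2)*e^(t^2/2)/2
d^2M/dt^2 = (4*t^2*e^(t^2/2) - 4*t*e^(t^2/2) + 5*e^(t^2/2))*e^(-t/2)/4
d^3M/dt^3 = (8*t^3*e^(t^2/2) - 12*t^2*e^(t^2/2) + 30*t*e^(t^2/2) - 13*e^(t^2/2))*e^(-t/2)/8
d^4M/dt^4 = (16*t^4*e^(t^2/2) - 32*t^3*e^(t^2/2) + 120*t^2*e^(t^2/2) - 104*t*e^(t^2/2) + 73*e^(t^2/2))*e^(-t/2)/16
d^5M/dt^5 = (32*t^5*e^(t^2/2) - 80*t^4*e^(t^2/2) + 400*t^3*e^(t^2/2) - 520*t^2*e^(t^2/2) + 730*t*e^(t^2/2) - 281*e^(t^2/2))*e^(-t/2)/32

E[X^5] = d^5M/dt^5 |_{t=0} = -281/32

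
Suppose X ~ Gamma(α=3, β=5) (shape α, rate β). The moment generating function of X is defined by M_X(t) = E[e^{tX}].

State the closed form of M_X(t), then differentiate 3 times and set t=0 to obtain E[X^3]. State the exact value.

E[X^3] = M^(3)(0) = 12/25

M_X(t) = 125/(5 - t)^3
M^(3)(t) = 7500/(t^6 - 30*t^5 + 375*t^4 - 2500*t^3 + 9375*t^2 - 18750*t + 15625)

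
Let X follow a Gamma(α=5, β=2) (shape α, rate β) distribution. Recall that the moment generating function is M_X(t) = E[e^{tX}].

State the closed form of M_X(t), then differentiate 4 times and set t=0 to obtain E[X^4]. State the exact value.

E[X^4] = d^4M/dt^4 |_{t=0} = 105

M_X(t) = 32/(2 - t)^5
dM/dt = 160/(t^6 - 12*t^5 + 60*t^4 - 160*t^3 + 240*t^2 - 192*t + 64)
d^2M/dt^2 = -960/(t^7 - 14*t^6 + 84*t^5 - 280*t^4 + 560*t^3 - 672*t^2 + 448*t - 128)
d^3M/dt^3 = 6720/(t^8 - 16*t^7 + 112*t^6 - 448*t^5 + 1120*t^4 - 1792*t^3 + 1792*t^2 - 1024*t + 256)
d^4M/dt^4 = -53760/(t^9 - 18*t^8 + 144*t^7 - 672*t^6 + 2016*t^5 - 4032*t^4 + 5376*t^3 - 4608*t^2 + 2304*t - 512)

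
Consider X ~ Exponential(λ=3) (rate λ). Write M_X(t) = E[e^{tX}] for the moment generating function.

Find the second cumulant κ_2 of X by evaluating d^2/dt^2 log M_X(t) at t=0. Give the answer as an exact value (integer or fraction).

M_X(t) = 3/(3 - t)
K_X(t) = log M_X(t) = -log(3 - t) + log(3)
D^2[K](t) = 1/(t^2 - 6*t + 9)

κ_2 = D^2[K](0) = 1/9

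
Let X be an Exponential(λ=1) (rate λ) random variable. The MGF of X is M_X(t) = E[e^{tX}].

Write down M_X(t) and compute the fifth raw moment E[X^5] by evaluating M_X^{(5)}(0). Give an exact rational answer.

M_X(t) = 1/(1 - t)
dM/dt = 1/(t^2 - 2*t + 1)
d^2M/dt^2 = -2/(t^3 - 3*t^2 + 3*t - 1)
d^3M/dt^3 = 6/(t^4 - 4*t^3 + 6*t^2 - 4*t + 1)
d^4M/dt^4 = -24/(t^5 - 5*t^4 + 10*t^3 - 10*t^2 + 5*t - 1)
d^5M/dt^5 = 120/(t^6 - 6*t^5 + 15*t^4 - 20*t^3 + 15*t^2 - 6*t + 1)

E[X^5] = d^5M/dt^5 |_{t=0} = 120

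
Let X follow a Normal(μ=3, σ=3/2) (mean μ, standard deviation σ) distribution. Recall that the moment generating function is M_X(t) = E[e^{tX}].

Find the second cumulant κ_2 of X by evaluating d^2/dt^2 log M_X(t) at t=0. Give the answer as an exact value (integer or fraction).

κ_2 = D^2[K](0) = 9/4

M_X(t) = e^(9*t^2/8 + 3*t)
K_X(t) = log M_X(t) = 9*t^2/8 + 3*t
D^2[K](t) = 9/4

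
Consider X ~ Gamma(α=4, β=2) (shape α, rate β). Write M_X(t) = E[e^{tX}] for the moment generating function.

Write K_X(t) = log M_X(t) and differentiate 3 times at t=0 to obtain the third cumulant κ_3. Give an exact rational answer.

κ_3 = d^3K/dt^3 |_{t=0} = 1

M_X(t) = 16/(2 - t)^4
K_X(t) = log M_X(t) = -4*log(2 - t) + 4*log(2)
dK/dt = -4/(t - 2)
d^2K/dt^2 = 4/(t^2 - 4*t + 4)
d^3K/dt^3 = -8/(t^3 - 6*t^2 + 12*t - 8)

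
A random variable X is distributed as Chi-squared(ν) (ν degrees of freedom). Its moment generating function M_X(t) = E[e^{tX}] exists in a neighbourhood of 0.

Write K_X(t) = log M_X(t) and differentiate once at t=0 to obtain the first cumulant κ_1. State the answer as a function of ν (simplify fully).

κ_1 = K′(0) = ν

M_X(t) = (1 - 2*t)^(-ν/2)
K_X(t) = log M_X(t) = -ν*log(1 - 2*t)/2
K′(t) = -ν/(2*t - 1)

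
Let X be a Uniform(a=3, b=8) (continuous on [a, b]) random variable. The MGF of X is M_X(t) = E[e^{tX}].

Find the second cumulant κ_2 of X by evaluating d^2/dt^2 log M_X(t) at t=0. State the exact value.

κ_2 = K^(2)(0) = 25/12

M_X(t) = (e^(8*t) - e^(3*t))/(5*t)
K_X(t) = log M_X(t) = -log(t) + log(e^(8*t) - e^(3*t)) - log(5)
K^(2)(t) = (-25*t^2*e^(5*t) + e^(10*t) - 2*e^(5*t) + 1)/(t^2*e^(10*t) - 2*t^2*e^(5*t) + t^2)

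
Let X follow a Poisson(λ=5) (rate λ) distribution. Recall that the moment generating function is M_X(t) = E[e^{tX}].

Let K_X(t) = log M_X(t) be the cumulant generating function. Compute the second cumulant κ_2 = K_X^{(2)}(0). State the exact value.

M_X(t) = e^(5*e^(t) - 5)
K_X(t) = log M_X(t) = 5*e^(t) - 5
D^2[K](t) = 5*e^(t)

κ_2 = D^2[K](0) = 5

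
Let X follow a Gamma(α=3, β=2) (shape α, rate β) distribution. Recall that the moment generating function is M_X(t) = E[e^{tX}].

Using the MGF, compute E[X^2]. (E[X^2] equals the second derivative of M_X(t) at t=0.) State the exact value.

M_X(t) = 8/(2 - t)^3
D^2[M](t) = -96/(t^5 - 10*t^4 + 40*t^3 - 80*t^2 + 80*t - 32)

E[X^2] = D^2[M](0) = 3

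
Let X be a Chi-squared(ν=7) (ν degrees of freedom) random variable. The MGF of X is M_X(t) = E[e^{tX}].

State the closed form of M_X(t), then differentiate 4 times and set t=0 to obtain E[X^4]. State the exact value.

E[X^4] = D^4[M](0) = 9009

M_X(t) = (1 - 2*t)^(-7/2)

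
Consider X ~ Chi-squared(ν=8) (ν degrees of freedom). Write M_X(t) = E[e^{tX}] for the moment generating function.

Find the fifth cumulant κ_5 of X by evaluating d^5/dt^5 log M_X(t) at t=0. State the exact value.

M_X(t) = (1 - 2*t)^(-4)
K_X(t) = log M_X(t) = -4*log(1 - 2*t)
dK/dt = -8/(2*t - 1)
d^2K/dt^2 = 16/(4*t^2 - 4*t + 1)
d^3K/dt^3 = -64/(8*t^3 - 12*t^2 + 6*t - 1)
d^4K/dt^4 = 384/(16*t^4 - 32*t^3 + 24*t^2 - 8*t + 1)
d^5K/dt^5 = -3072/(32*t^5 - 80*t^4 + 80*t^3 - 40*t^2 + 10*t - 1)

κ_5 = d^5K/dt^5 |_{t=0} = 3072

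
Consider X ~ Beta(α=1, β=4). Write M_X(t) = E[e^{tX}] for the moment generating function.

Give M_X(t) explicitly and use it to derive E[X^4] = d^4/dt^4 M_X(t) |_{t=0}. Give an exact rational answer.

E[X^4] = M′′′′(0) = 1/70

M_X(t) = ₁F₁(1; 5; t)
M′(t) = ₁F₁(2; 6; t)/5
M′′(t) = ₁F₁(3; 7; t)/15
M′′′(t) = ₁F₁(4; 8; t)/35
M′′′′(t) = ₁F₁(5; 9; t)/70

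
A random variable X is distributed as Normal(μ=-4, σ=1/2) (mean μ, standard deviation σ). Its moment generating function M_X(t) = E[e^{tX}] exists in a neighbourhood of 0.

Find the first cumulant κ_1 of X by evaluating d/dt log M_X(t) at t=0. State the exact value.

M_X(t) = e^(t^2/8 - 4*t)
K_X(t) = log M_X(t) = t^2/8 - 4*t
dK/dt = t/4 - 4

κ_1 = dK/dt |_{t=0} = -4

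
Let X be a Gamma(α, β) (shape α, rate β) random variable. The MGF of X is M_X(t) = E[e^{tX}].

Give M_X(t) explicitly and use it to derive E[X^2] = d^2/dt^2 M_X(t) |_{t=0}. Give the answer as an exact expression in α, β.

E[X^2] = M′′(0) = α*(α + 1)/β^2

M_X(t) = (β/(β - t))^α
M′(t) = -α*β^α*(1/(β - t))^α/(-β + t)
M′′(t) = (α^2*β^α*(1/(β - t))^α + α*β^α*(1/(β - t))^α)/(β^2 - 2*β*t + t^2)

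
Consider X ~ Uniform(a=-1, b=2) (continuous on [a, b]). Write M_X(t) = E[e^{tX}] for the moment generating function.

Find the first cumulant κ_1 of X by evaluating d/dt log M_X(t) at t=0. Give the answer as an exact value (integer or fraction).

M_X(t) = (e^(2*t) - e^(-t))/(3*t)
K_X(t) = log M_X(t) = -log(t) + log(e^(2*t) - e^(-t)) - log(3)
D[K](t) = (2*t*e^(3*t) + t - e^(3*t) + 1)/(t*e^(3*t) - t)

κ_1 = D[K](0) = 1/2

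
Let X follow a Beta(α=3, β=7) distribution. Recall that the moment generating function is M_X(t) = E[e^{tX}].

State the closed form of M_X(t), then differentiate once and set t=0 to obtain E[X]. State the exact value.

E[X] = M′(0) = 3/10

M_X(t) = ₁F₁(3; 10; t)
M′(t) = 3*₁F₁(4; 11; t)/10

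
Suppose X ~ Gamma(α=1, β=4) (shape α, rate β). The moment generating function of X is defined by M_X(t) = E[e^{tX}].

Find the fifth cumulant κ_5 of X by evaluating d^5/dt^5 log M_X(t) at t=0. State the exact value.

M_X(t) = 4/(4 - t)
K_X(t) = log M_X(t) = -log(4 - t) + 2*log(2)
K′(t) = -1/(t - 4)
K′′(t) = 1/(t^2 - 8*t + 16)
K′′′(t) = -2/(t^3 - 12*t^2 + 48*t - 64)
K′′′′(t) = 6/(t^4 - 16*t^3 + 96*t^2 - 256*t + 256)
K′′′′′(t) = -24/(t^5 - 20*t^4 + 160*t^3 - 640*t^2 + 1280*t - 1024)

κ_5 = K′′′′′(0) = 3/128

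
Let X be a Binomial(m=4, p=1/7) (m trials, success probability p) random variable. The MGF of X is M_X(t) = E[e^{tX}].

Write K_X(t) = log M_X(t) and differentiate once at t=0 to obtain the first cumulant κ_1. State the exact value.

κ_1 = K^(1)(0) = 4/7

M_X(t) = (e^(t)/7 + 6/7)^4
K_X(t) = log M_X(t) = 4*log(e^(t)/7 + 6/7)
K^(1)(t) = 4*e^(t)/(e^(t) + 6)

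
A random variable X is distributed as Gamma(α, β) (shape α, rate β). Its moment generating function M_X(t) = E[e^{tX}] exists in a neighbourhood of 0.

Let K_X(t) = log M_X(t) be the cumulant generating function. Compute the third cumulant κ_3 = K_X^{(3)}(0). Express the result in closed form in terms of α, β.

M_X(t) = (β/(β - t))^α
K_X(t) = log M_X(t) = α*(log(β) - log(β - t))
dK/dt = -α/(-β + t)
d^2K/dt^2 = α/(β^2 - 2*β*t + t^2)
d^3K/dt^3 = -2*α/(-β^3 + 3*β^2*t - 3*β*t^2 + t^3)

κ_3 = d^3K/dt^3 |_{t=0} = 2*α/β^3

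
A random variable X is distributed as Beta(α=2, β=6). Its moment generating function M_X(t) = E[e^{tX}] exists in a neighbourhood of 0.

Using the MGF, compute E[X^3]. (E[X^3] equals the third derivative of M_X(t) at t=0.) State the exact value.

E[X^3] = M′′′(0) = 1/30

M_X(t) = ₁F₁(2; 8; t)
M′(t) = ₁F₁(3; 9; t)/4
M′′(t) = ₁F₁(4; 10; t)/12
M′′′(t) = ₁F₁(5; 11; t)/30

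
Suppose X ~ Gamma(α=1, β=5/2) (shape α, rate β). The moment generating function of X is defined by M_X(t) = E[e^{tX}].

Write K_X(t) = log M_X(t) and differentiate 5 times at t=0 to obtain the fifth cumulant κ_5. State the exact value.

M_X(t) = 5/(2*(5/2 - t))
K_X(t) = log M_X(t) = -log(5/2 - t) - log(2) + log(5)
K′(t) = -2/(2*t - 5)
K′′(t) = 4/(4*t^2 - 20*t + 25)
K′′′(t) = -16/(8*t^3 - 60*t^2 + 150*t - 125)
K′′′′(t) = 96/(16*t^4 - 160*t^3 + 600*t^2 - 1000*t + 625)
K′′′′′(t) = -768/(32*t^5 - 400*t^4 + 2000*t^3 - 5000*t^2 + 6250*t - 3125)

κ_5 = K′′′′′(0) = 768/3125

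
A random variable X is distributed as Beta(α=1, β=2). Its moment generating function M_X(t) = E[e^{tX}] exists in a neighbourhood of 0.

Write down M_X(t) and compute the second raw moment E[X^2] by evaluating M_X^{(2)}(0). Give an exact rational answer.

M_X(t) = ₁F₁(1; 3; t)
M^(2)(t) = ₁F₁(3; 5; t)/6

E[X^2] = M^(2)(0) = 1/6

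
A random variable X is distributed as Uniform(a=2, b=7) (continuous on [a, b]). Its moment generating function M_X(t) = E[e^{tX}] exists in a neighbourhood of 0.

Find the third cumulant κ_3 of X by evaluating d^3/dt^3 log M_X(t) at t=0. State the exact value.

κ_3 = D^3[K](0) = 0

M_X(t) = (e^(7*t) - e^(2*t))/(5*t)
K_X(t) = log M_X(t) = -log(t) + log(e^(7*t) - e^(2*t)) - log(5)
D^3[K](t) = (125*t^3*e^(10*t) + 125*t^3*e^(5*t) - 2*e^(15*t) + 6*e^(10*t) - 6*e^(5*t) + 2)/(t^3*e^(15*t) - 3*t^3*e^(10*t) + 3*t^3*e^(5*t) - t^3)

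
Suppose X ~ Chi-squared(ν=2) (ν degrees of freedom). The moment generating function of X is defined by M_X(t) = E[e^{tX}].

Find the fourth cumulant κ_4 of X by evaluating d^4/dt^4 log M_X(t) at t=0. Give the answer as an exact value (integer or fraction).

κ_4 = K^(4)(0) = 96

M_X(t) = 1/(1 - 2*t)
K_X(t) = log M_X(t) = -log(1 - 2*t)
K^(4)(t) = 96/(16*t^4 - 32*t^3 + 24*t^2 - 8*t + 1)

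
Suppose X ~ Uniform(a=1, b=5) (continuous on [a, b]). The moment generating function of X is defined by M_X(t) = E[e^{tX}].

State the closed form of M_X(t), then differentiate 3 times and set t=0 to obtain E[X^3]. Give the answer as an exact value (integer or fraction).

E[X^3] = d^3M/dt^3 |_{t=0} = 39

M_X(t) = (e^(5*t) - e^(t))/(4*t)
dM/dt = (5*t*e^(5*t) - t*e^(t) - e^(5*t) + e^(t))/(4*t^2)
d^2M/dt^2 = (25*t^2*e^(5*t) - t^2*e^(t) - 10*t*e^(5*t) + 2*t*e^(t) + 2*e^(5*t) - 2*e^(t))/(4*t^3)
d^3M/dt^3 = (125*t^3*e^(5*t) - t^3*e^(t) - 75*t^2*e^(5*t) + 3*t^2*e^(t) + 30*t*e^(5*t) - 6*t*e^(t) - 6*e^(5*t) + 6*e^(t))/(4*t^4)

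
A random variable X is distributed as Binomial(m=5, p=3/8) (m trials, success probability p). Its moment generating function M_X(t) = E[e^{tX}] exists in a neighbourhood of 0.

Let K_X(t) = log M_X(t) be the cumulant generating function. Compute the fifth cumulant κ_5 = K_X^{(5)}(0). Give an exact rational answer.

M_X(t) = (3*e^(t)/8 + 5/8)^5
K_X(t) = log M_X(t) = 5*log(3*e^(t)/8 + 5/8)
K^(5)(t) = (-2025*e^(4*t) + 37125*e^(3*t) - 61875*e^(2*t) + 9375*e^(t))/(243*e^(5*t) + 2025*e^(4*t) + 6750*e^(3*t) + 11250*e^(2*t) + 9375*e^(t) + 3125)

κ_5 = K^(5)(0) = -2175/4096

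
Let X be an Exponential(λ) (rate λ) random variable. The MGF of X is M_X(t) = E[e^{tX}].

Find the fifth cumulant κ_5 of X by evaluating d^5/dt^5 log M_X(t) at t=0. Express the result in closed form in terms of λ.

κ_5 = d^5K/dt^5 |_{t=0} = 24/λ^5

M_X(t) = λ/(λ - t)
K_X(t) = log M_X(t) = log(λ) - log(λ - t)
dK/dt = -1/(-λ + t)
d^2K/dt^2 = 1/(λ^2 - 2*λ*t + t^2)
d^3K/dt^3 = -2/(-λ^3 + 3*λ^2*t - 3*λ*t^2 + t^3)
d^4K/dt^4 = 6/(λ^4 - 4*λ^3*t + 6*λ^2*t^2 - 4*λ*t^3 + t^4)
d^5K/dt^5 = -24/(-λ^5 + 5*λ^4*t - 10*λ^3*t^2 + 10*λ^2*t^3 - 5*λ*t^4 + t^5)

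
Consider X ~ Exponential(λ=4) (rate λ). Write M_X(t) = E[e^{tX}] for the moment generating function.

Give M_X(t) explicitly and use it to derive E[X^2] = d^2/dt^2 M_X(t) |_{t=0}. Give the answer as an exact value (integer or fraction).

M_X(t) = 4/(4 - t)
dM/dt = 4/(t^2 - 8*t + 16)
d^2M/dt^2 = -8/(t^3 - 12*t^2 + 48*t - 64)

E[X^2] = d^2M/dt^2 |_{t=0} = 1/8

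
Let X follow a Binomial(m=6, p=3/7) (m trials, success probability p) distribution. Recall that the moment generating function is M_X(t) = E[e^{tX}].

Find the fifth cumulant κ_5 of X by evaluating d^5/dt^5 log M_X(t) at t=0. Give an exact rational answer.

κ_5 = D^5[K](0) = -6840/16807

M_X(t) = (3*e^(t)/7 + 4/7)^6
K_X(t) = log M_X(t) = 6*log(3*e^(t)/7 + 4/7)
D^5[K](t) = (-1944*e^(4*t) + 28512*e^(3*t) - 38016*e^(2*t) + 4608*e^(t))/(243*e^(5*t) + 1620*e^(4*t) + 4320*e^(3*t) + 5760*e^(2*t) + 3840*e^(t) + 1024)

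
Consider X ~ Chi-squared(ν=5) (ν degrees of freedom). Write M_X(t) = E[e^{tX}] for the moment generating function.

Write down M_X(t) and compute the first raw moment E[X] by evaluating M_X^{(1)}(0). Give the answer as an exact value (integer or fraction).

M_X(t) = (1 - 2*t)^(-5/2)
M′(t) = -5/(8*t^3*√(1 - 2*t) - 12*t^2*√(1 - 2*t) + 6*t*√(1 - 2*t) - √(1 - 2*t))

E[X] = M′(0) = 5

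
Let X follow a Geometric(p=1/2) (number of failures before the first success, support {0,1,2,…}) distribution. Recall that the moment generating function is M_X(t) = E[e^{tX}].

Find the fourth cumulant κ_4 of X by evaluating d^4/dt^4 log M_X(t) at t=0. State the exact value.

M_X(t) = 1/(2*(1 - e^(t)/2))
K_X(t) = log M_X(t) = -log(1 - e^(t)/2) - log(2)
K′(t) = -e^(t)/(e^(t) - 2)
K′′(t) = 2*e^(t)/(e^(2*t) - 4*e^(t) + 4)
K′′′(t) = (-2*e^(2*t) - 4*e^(t))/(e^(3*t) - 6*e^(2*t) + 12*e^(t) - 8)
K′′′′(t) = (2*e^(3*t) + 16*e^(2*t) + 8*e^(t))/(e^(4*t) - 8*e^(3*t) + 24*e^(2*t) - 32*e^(t) + 16)

κ_4 = K′′′′(0) = 26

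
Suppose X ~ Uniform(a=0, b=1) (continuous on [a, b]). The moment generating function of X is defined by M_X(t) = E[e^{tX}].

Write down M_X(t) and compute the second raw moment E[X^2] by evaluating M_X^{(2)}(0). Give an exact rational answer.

M_X(t) = (e^(t) - 1)/t
M′(t) = (t*e^(t) - e^(t) + 1)/t^2
M′′(t) = (t^2*e^(t) - 2*t*e^(t) + 2*e^(t) - 2)/t^3

E[X^2] = M′′(0) = 1/3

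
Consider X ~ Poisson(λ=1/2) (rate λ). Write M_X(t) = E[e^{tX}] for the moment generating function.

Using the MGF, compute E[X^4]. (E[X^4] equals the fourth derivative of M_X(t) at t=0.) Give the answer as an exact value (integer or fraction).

M_X(t) = e^(e^(t)/2 - 1/2)
dM/dt = e^(-1/2)*e^(t)*e^(e^(t)/2)/2
d^2M/dt^2 = (e^(2*t)*e^(e^(t)/2) + 2*e^(t)*e^(e^(t)/2))*e^(-1/2)/4
d^3M/dt^3 = (e^(3*t)*e^(e^(t)/2) + 6*e^(2*t)*e^(e^(t)/2) + 4*e^(t)*e^(e^(t)/2))*e^(-1/2)/8
d^4M/dt^4 = (e^(4*t)*e^(e^(t)/2) + 12*e^(3*t)*e^(e^(t)/2) + 28*e^(2*t)*e^(e^(t)/2) + 8*e^(t)*e^(e^(t)/2))*e^(-1/2)/16

E[X^4] = d^4M/dt^4 |_{t=0} = 49/16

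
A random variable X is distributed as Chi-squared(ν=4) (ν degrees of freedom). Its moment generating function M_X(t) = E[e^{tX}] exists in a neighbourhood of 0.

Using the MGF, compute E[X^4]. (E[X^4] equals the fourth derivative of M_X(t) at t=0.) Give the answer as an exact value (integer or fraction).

M_X(t) = (1 - 2*t)^(-2)
M′(t) = -4/(8*t^3 - 12*t^2 + 6*t - 1)
M′′(t) = 24/(16*t^4 - 32*t^3 + 24*t^2 - 8*t + 1)
M′′′(t) = -192/(32*t^5 - 80*t^4 + 80*t^3 - 40*t^2 + 10*t - 1)
M′′′′(t) = 1920/(64*t^6 - 192*t^5 + 240*t^4 - 160*t^3 + 60*t^2 - 12*t + 1)

E[X^4] = M′′′′(0) = 1920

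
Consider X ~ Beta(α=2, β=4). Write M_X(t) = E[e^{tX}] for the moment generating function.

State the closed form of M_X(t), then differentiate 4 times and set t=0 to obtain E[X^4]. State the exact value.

E[X^4] = M^(4)(0) = 5/126

M_X(t) = ₁F₁(2; 6; t)
M^(4)(t) = 5*₁F₁(6; 10; t)/126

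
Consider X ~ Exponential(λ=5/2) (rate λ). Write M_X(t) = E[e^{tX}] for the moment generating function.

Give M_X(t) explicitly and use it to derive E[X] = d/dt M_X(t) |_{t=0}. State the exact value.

E[X] = M′(0) = 2/5

M_X(t) = 5/(2*(5/2 - t))
M′(t) = 10/(4*t^2 - 20*t + 25)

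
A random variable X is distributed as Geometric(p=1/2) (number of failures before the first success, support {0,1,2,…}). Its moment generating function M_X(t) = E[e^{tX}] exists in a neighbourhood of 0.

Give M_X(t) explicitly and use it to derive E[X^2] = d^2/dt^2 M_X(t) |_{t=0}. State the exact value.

E[X^2] = D^2[M](0) = 3

M_X(t) = 1/(2*(1 - e^(t)/2))
D^2[M](t) = (-e^(2*t) - 2*e^(t))/(e^(3*t) - 6*e^(2*t) + 12*e^(t) - 8)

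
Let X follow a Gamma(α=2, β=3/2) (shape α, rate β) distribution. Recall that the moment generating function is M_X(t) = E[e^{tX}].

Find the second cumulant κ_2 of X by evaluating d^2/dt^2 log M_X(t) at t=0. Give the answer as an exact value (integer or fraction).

M_X(t) = 9/(4*(3/2 - t)^2)
K_X(t) = log M_X(t) = -2*log(3/2 - t) - 2*log(2) + 2*log(3)
K′(t) = -4/(2*t - 3)
K′′(t) = 8/(4*t^2 - 12*t + 9)

κ_2 = K′′(0) = 8/9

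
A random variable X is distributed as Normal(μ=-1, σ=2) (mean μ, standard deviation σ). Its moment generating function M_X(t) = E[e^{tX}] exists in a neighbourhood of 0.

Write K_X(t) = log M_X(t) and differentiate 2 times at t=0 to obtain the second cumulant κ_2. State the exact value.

M_X(t) = e^(2*t^2 - t)
K_X(t) = log M_X(t) = 2*t^2 - t
dK/dt = 4*t - 1
d^2K/dt^2 = 4

κ_2 = d^2K/dt^2 |_{t=0} = 4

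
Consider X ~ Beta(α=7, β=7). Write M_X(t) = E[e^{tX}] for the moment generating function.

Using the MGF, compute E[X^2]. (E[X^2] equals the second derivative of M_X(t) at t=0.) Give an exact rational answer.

M_X(t) = ₁F₁(7; 14; t)
M^(2)(t) = 4*₁F₁(9; 16; t)/15

E[X^2] = M^(2)(0) = 4/15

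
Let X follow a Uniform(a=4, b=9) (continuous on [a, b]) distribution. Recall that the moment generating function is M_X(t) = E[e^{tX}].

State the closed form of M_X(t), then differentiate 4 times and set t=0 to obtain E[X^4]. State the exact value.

E[X^4] = d^4M/dt^4 |_{t=0} = 2321

M_X(t) = (e^(9*t) - e^(4*t))/(5*t)
dM/dt = (9*t*e^(9*t) - 4*t*e^(4*t) - e^(9*t) + e^(4*t))/(5*t^2)
d^2M/dt^2 = (81*t^2*e^(9*t) - 16*t^2*e^(4*t) - 18*t*e^(9*t) + 8*t*e^(4*t) + 2*e^(9*t) - 2*e^(4*t))/(5*t^3)
d^3M/dt^3 = (729*t^3*e^(9*t) - 64*t^3*e^(4*t) - 243*t^2*e^(9*t) + 48*t^2*e^(4*t) + 54*t*e^(9*t) - 24*t*e^(4*t) - 6*e^(9*t) + 6*e^(4*t))/(5*t^4)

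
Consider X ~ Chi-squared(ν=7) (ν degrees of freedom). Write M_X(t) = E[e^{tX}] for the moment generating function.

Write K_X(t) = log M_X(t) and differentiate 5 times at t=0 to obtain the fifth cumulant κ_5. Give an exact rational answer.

κ_5 = D^5[K](0) = 2688

M_X(t) = (1 - 2*t)^(-7/2)
K_X(t) = log M_X(t) = -7*log(1 - 2*t)/2
D^5[K](t) = -2688/(32*t^5 - 80*t^4 + 80*t^3 - 40*t^2 + 10*t - 1)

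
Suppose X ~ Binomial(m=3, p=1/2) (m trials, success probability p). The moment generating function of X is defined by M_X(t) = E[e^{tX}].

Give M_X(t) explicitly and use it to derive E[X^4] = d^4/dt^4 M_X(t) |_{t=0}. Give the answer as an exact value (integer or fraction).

E[X^4] = M^(4)(0) = 33/2

M_X(t) = (e^(t)/2 + 1/2)^3
M^(4)(t) = 81*e^(3*t)/8 + 6*e^(2*t) + 3*e^(t)/8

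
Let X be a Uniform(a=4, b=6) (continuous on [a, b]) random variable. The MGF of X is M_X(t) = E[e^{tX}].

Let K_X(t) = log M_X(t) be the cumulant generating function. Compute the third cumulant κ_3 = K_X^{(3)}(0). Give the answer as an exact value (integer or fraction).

M_X(t) = (e^(6*t) - e^(4*t))/(2*t)
K_X(t) = log M_X(t) = -log(t) + log(e^(6*t) - e^(4*t)) - log(2)
D^3[K](t) = (8*t^3*e^(4*t) + 8*t^3*e^(2*t) - 2*e^(6*t) + 6*e^(4*t) - 6*e^(2*t) + 2)/(t^3*e^(6*t) - 3*t^3*e^(4*t) + 3*t^3*e^(2*t) - t^3)

κ_3 = D^3[K](0) = 0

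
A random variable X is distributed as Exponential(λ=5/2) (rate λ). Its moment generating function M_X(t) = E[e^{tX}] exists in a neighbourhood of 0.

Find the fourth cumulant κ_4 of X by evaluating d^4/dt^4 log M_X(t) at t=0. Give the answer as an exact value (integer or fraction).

κ_4 = K′′′′(0) = 96/625

M_X(t) = 5/(2*(5/2 - t))
K_X(t) = log M_X(t) = -log(5/2 - t) - log(2) + log(5)
K′(t) = -2/(2*t - 5)
K′′(t) = 4/(4*t^2 - 20*t + 25)
K′′′(t) = -16/(8*t^3 - 60*t^2 + 150*t - 125)
K′′′′(t) = 96/(16*t^4 - 160*t^3 + 600*t^2 - 1000*t + 625)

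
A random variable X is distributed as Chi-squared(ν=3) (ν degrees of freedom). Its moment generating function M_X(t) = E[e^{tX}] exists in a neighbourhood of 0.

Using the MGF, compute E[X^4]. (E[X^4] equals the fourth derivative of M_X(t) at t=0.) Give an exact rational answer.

E[X^4] = M′′′′(0) = 945

M_X(t) = (1 - 2*t)^(-3/2)
M′(t) = 3/(4*t^2*√(1 - 2*t) - 4*t*√(1 - 2*t) + √(1 - 2*t))
M′′(t) = -15/(8*t^3*√(1 - 2*t) - 12*t^2*√(1 - 2*t) + 6*t*√(1 - 2*t) - √(1 - 2*t))
M′′′(t) = 105/(16*t^4*√(1 - 2*t) - 32*t^3*√(1 - 2*t) + 24*t^2*√(1 - 2*t) - 8*t*√(1 - 2*t) + √(1 - 2*t))
M′′′′(t) = -945/(32*t^5*√(1 - 2*t) - 80*t^4*√(1 - 2*t) + 80*t^3*√(1 - 2*t) - 40*t^2*√(1 - 2*t) + 10*t*√(1 - 2*t) - √(1 - 2*t))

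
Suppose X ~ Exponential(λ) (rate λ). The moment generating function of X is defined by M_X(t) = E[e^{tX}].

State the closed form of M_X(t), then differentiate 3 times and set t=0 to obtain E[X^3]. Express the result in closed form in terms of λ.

E[X^3] = D^3[M](0) = 6/λ^3

M_X(t) = λ/(λ - t)
D^3[M](t) = 6*λ/(λ^4 - 4*λ^3*t + 6*λ^2*t^2 - 4*λ*t^3 + t^4)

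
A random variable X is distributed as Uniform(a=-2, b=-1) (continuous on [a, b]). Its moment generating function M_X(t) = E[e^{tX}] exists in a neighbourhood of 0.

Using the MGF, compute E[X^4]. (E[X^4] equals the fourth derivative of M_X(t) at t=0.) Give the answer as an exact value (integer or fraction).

E[X^4] = M^(4)(0) = 31/5

M_X(t) = (e^(-t) - e^(-2*t))/t
M^(4)(t) = (t^4*e^(t) - 16*t^4 + 4*t^3*e^(t) - 32*t^3 + 12*t^2*e^(t) - 48*t^2 + 24*t*e^(t) - 48*t + 24*e^(t) - 24)*e^(-2*t)/t^5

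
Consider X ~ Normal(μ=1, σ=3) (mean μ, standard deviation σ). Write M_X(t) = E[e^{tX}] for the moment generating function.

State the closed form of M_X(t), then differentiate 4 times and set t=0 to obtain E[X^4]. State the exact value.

E[X^4] = d^4M/dt^4 |_{t=0} = 298

M_X(t) = e^(9*t^2/2 + t)
dM/dt = 9*t*e^(t)*e^(9*t^2/2) + e^(t)*e^(9*t^2/2)
d^2M/dt^2 = 81*t^2*e^(t)*e^(9*t^2/2) + 18*t*e^(t)*e^(9*t^2/2) + 10*e^(t)*e^(9*t^2/2)
d^3M/dt^3 = 729*t^3*e^(t)*e^(9*t^2/2) + 243*t^2*e^(t)*e^(9*t^2/2) + 270*t*e^(t)*e^(9*t^2/2) + 28*e^(t)*e^(9*t^2/2)
d^4M/dt^4 = 6561*t^4*e^(t)*e^(9*t^2/2) + 2916*t^3*e^(t)*e^(9*t^2/2) + 4860*t^2*e^(t)*e^(9*t^2/2) + 1008*t*e^(t)*e^(9*t^2/2) + 298*e^(t)*e^(9*t^2/2)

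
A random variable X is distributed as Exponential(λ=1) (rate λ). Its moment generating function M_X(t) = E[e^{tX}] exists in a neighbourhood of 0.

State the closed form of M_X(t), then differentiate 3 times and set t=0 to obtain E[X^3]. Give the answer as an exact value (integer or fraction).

M_X(t) = 1/(1 - t)
dM/dt = 1/(t^2 - 2*t + 1)
d^2M/dt^2 = -2/(t^3 - 3*t^2 + 3*t - 1)
d^3M/dt^3 = 6/(t^4 - 4*t^3 + 6*t^2 - 4*t + 1)

E[X^3] = d^3M/dt^3 |_{t=0} = 6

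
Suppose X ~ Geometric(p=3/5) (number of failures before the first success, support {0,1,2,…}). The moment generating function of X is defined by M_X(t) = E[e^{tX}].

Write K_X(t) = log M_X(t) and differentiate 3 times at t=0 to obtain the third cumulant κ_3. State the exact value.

κ_3 = d^3K/dt^3 |_{t=0} = 70/27

M_X(t) = 3/(5*(1 - 2*e^(t)/5))
K_X(t) = log M_X(t) = -log(1 - 2*e^(t)/5) - log(5) + log(3)
dK/dt = -2*e^(t)/(2*e^(t) - 5)
d^2K/dt^2 = 10*e^(t)/(4*e^(2*t) - 20*e^(t) + 25)
d^3K/dt^3 = (-20*e^(2*t) - 50*e^(t))/(8*e^(3*t) - 60*e^(2*t) + 150*e^(t) - 125)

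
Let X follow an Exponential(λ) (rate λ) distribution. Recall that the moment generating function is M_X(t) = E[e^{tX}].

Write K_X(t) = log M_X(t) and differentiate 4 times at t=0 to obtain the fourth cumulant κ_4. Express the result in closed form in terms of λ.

M_X(t) = λ/(λ - t)
K_X(t) = log M_X(t) = log(λ) - log(λ - t)
K′(t) = -1/(-λ + t)
K′′(t) = 1/(λ^2 - 2*λ*t + t^2)
K′′′(t) = -2/(-λ^3 + 3*λ^2*t - 3*λ*t^2 + t^3)
K′′′′(t) = 6/(λ^4 - 4*λ^3*t + 6*λ^2*t^2 - 4*λ*t^3 + t^4)

κ_4 = K′′′′(0) = 6/λ^4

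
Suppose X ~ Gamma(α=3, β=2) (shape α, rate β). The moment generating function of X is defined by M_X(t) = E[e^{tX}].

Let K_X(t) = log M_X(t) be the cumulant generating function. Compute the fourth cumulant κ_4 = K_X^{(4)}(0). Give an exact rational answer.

κ_4 = K′′′′(0) = 9/8

M_X(t) = 8/(2 - t)^3
K_X(t) = log M_X(t) = -3*log(2 - t) + 3*log(2)
K′(t) = -3/(t - 2)
K′′(t) = 3/(t^2 - 4*t + 4)
K′′′(t) = -6/(t^3 - 6*t^2 + 12*t - 8)
K′′′′(t) = 18/(t^4 - 8*t^3 + 24*t^2 - 32*t + 16)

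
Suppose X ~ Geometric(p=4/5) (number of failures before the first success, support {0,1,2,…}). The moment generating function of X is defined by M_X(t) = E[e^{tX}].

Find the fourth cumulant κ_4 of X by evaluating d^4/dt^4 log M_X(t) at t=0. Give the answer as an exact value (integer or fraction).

M_X(t) = 4/(5*(1 - e^(t)/5))
K_X(t) = log M_X(t) = -log(1 - e^(t)/5) - log(5) + 2*log(2)
D^4[K](t) = (5*e^(3*t) + 100*e^(2*t) + 125*e^(t))/(e^(4*t) - 20*e^(3*t) + 150*e^(2*t) - 500*e^(t) + 625)

κ_4 = D^4[K](0) = 115/128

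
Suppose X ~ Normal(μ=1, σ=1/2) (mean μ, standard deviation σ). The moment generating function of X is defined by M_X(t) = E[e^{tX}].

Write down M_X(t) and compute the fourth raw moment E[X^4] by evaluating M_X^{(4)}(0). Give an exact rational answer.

M_X(t) = e^(t^2/8 + t)
dM/dt = t*e^(t)*e^(t^2/8)/4 + e^(t)*e^(t^2/8)
d^2M/dt^2 = t^2*e^(t)*e^(t^2/8)/16 + t*e^(t)*e^(t^2/8)/2 + 5*e^(t)*e^(t^2/8)/4
d^3M/dt^3 = t^3*e^(t)*e^(t^2/8)/64 + 3*t^2*e^(t)*e^(t^2/8)/16 + 15*t*e^(t)*e^(t^2/8)/16 + 7*e^(t)*e^(t^2/8)/4
d^4M/dt^4 = t^4*e^(t)*e^(t^2/8)/256 + t^3*e^(t)*e^(t^2/8)/16 + 15*t^2*e^(t)*e^(t^2/8)/32 + 7*t*e^(t)*e^(t^2/8)/4 + 43*e^(t)*e^(t^2/8)/16

E[X^4] = d^4M/dt^4 |_{t=0} = 43/16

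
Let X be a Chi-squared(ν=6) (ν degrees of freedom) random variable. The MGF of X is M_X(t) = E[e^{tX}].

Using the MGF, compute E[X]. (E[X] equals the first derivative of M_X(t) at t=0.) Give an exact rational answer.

M_X(t) = (1 - 2*t)^(-3)
M^(1)(t) = 6/(16*t^4 - 32*t^3 + 24*t^2 - 8*t + 1)

E[X] = M^(1)(0) = 6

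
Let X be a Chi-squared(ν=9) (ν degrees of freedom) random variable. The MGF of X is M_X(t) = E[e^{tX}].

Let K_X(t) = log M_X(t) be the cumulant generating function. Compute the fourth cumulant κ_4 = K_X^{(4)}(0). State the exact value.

κ_4 = D^4[K](0) = 432

M_X(t) = (1 - 2*t)^(-9/2)
K_X(t) = log M_X(t) = -9*log(1 - 2*t)/2
D^4[K](t) = 432/(16*t^4 - 32*t^3 + 24*t^2 - 8*t + 1)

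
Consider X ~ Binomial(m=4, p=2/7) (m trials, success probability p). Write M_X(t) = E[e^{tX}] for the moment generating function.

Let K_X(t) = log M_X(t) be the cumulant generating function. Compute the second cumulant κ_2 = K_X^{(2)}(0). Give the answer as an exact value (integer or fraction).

M_X(t) = (2*e^(t)/7 + 5/7)^4
K_X(t) = log M_X(t) = 4*log(2*e^(t)/7 + 5/7)
K′(t) = 8*e^(t)/(2*e^(t) + 5)
K′′(t) = 40*e^(t)/(4*e^(2*t) + 20*e^(t) + 25)

κ_2 = K′′(0) = 40/49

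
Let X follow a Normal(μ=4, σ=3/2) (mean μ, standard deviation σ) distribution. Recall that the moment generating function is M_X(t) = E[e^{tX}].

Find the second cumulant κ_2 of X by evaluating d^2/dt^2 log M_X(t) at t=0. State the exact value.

M_X(t) = e^(9*t^2/8 + 4*t)
K_X(t) = log M_X(t) = 9*t^2/8 + 4*t
K^(2)(t) = 9/4

κ_2 = K^(2)(0) = 9/4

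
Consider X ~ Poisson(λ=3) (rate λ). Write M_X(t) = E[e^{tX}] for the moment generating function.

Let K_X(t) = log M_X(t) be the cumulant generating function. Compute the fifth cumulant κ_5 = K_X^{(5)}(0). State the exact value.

κ_5 = K′′′′′(0) = 3

M_X(t) = e^(3*e^(t) - 3)
K_X(t) = log M_X(t) = 3*e^(t) - 3
K′(t) = 3*e^(t)
K′′(t) = 3*e^(t)
K′′′(t) = 3*e^(t)
K′′′′(t) = 3*e^(t)
K′′′′′(t) = 3*e^(t)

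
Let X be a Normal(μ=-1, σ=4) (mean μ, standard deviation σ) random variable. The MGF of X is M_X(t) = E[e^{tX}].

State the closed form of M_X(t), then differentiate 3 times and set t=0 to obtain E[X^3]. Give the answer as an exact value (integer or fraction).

M_X(t) = e^(8*t^2 - t)
M′(t) = 16*t*e^(-t)*e^(8*t^2) - e^(-t)*e^(8*t^2)
M′′(t) = (256*t^2*e^(8*t^2) - 32*t*e^(8*t^2) + 17*e^(8*t^2))*e^(-t)
M′′′(t) = (4096*t^3*e^(8*t^2) - 768*t^2*e^(8*t^2) + 816*t*e^(8*t^2) - 49*e^(8*t^2))*e^(-t)

E[X^3] = M′′′(0) = -49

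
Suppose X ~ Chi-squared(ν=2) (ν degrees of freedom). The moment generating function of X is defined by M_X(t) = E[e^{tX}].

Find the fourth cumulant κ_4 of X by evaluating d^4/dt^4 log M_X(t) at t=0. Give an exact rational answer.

M_X(t) = 1/(1 - 2*t)
K_X(t) = log M_X(t) = -log(1 - 2*t)
K′(t) = -2/(2*t - 1)
K′′(t) = 4/(4*t^2 - 4*t + 1)
K′′′(t) = -16/(8*t^3 - 12*t^2 + 6*t - 1)
K′′′′(t) = 96/(16*t^4 - 32*t^3 + 24*t^2 - 8*t + 1)

κ_4 = K′′′′(0) = 96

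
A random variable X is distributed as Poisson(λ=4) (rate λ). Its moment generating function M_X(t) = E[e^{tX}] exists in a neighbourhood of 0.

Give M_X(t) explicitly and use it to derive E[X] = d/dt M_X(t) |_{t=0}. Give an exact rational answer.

E[X] = M^(1)(0) = 4

M_X(t) = e^(4*e^(t) - 4)
M^(1)(t) = 4*e^(-4)*e^(t)*e^(4*e^(t))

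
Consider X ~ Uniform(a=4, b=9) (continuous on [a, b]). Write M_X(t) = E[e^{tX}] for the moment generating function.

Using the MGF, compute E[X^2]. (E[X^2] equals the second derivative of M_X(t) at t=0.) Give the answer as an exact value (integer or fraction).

M_X(t) = (e^(9*t) - e^(4*t))/(5*t)
M^(2)(t) = (81*t^2*e^(9*t) - 16*t^2*e^(4*t) - 18*t*e^(9*t) + 8*t*e^(4*t) + 2*e^(9*t) - 2*e^(4*t))/(5*t^3)

E[X^2] = M^(2)(0) = 133/3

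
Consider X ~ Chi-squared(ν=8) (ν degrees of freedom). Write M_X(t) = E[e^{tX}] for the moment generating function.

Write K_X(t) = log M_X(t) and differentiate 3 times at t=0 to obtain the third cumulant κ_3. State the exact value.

κ_3 = D^3[K](0) = 64

M_X(t) = (1 - 2*t)^(-4)
K_X(t) = log M_X(t) = -4*log(1 - 2*t)
D^3[K](t) = -64/(8*t^3 - 12*t^2 + 6*t - 1)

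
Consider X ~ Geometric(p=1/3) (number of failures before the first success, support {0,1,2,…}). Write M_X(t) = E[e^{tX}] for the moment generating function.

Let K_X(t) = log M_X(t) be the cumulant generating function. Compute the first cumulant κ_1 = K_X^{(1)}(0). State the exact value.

κ_1 = K^(1)(0) = 2

M_X(t) = 1/(3*(1 - 2*e^(t)/3))
K_X(t) = log M_X(t) = -log(1 - 2*e^(t)/3) - log(3)
K^(1)(t) = -2*e^(t)/(2*e^(t) - 3)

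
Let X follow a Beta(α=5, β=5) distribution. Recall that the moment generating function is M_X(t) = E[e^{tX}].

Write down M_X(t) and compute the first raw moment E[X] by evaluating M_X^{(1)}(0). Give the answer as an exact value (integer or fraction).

M_X(t) = ₁F₁(5; 10; t)
M′(t) = ₁F₁(6; 11; t)/2

E[X] = M′(0) = 1/2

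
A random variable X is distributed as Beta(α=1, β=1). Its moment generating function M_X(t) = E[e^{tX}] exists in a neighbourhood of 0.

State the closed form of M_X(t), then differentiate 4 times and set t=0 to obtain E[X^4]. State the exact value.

E[X^4] = D^4[M](0) = 1/5

M_X(t) = ₁F₁(1; 2; t)
D^4[M](t) = ₁F₁(5; 6; t)/5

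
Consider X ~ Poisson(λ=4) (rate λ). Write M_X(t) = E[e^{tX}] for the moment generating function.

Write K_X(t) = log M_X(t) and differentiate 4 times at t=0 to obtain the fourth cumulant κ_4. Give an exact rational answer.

κ_4 = d^4K/dt^4 |_{t=0} = 4

M_X(t) = e^(4*e^(t) - 4)
K_X(t) = log M_X(t) = 4*e^(t) - 4
dK/dt = 4*e^(t)
d^2K/dt^2 = 4*e^(t)
d^3K/dt^3 = 4*e^(t)
d^4K/dt^4 = 4*e^(t)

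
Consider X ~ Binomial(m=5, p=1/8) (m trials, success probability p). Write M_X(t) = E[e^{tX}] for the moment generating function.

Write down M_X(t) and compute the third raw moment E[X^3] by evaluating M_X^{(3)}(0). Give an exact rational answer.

M_X(t) = (e^(t)/8 + 7/8)^5
M′(t) = 5*e^(5*t)/32768 + 35*e^(4*t)/8192 + 735*e^(3*t)/16384 + 1715*e^(2*t)/8192 + 12005*e^(t)/32768
M′′(t) = 25*e^(5*t)/32768 + 35*e^(4*t)/2048 + 2205*e^(3*t)/16384 + 1715*e^(2*t)/4096 + 12005*e^(t)/32768
M′′′(t) = 125*e^(5*t)/32768 + 35*e^(4*t)/512 + 6615*e^(3*t)/16384 + 1715*e^(2*t)/2048 + 12005*e^(t)/32768

E[X^3] = M′′′(0) = 215/128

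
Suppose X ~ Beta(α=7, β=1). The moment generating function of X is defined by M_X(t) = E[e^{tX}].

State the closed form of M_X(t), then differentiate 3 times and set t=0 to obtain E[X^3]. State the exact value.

E[X^3] = D^3[M](0) = 7/10

M_X(t) = ₁F₁(7; 8; t)
D^3[M](t) = 7*₁F₁(10; 11; t)/10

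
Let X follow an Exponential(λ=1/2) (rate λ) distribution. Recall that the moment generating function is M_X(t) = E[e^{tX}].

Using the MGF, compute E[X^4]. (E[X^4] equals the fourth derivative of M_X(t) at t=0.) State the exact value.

E[X^4] = D^4[M](0) = 384

M_X(t) = 1/(2*(1/2 - t))
D^4[M](t) = -384/(32*t^5 - 80*t^4 + 80*t^3 - 40*t^2 + 10*t - 1)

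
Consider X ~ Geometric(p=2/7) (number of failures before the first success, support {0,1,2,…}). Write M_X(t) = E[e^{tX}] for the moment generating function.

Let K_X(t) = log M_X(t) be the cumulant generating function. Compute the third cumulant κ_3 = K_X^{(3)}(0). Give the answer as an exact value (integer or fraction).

M_X(t) = 2/(7*(1 - 5*e^(t)/7))
K_X(t) = log M_X(t) = -log(1 - 5*e^(t)/7) - log(7) + log(2)
dK/dt = -5*e^(t)/(5*e^(t) - 7)
d^2K/dt^2 = 35*e^(t)/(25*e^(2*t) - 70*e^(t) + 49)
d^3K/dt^3 = (-175*e^(2*t) - 245*e^(t))/(125*e^(3*t) - 525*e^(2*t) + 735*e^(t) - 343)

κ_3 = d^3K/dt^3 |_{t=0} = 105/2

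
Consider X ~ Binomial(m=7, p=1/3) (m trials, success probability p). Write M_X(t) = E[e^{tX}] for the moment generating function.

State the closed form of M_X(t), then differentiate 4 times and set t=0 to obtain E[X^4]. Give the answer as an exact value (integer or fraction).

E[X^4] = D^4[M](0) = 2485/27

M_X(t) = (e^(t)/3 + 2/3)^7
D^4[M](t) = 2401*e^(7*t)/2187 + 224*e^(6*t)/27 + 17500*e^(5*t)/729 + 71680*e^(4*t)/2187 + 560*e^(3*t)/27 + 3584*e^(2*t)/729 + 448*e^(t)/2187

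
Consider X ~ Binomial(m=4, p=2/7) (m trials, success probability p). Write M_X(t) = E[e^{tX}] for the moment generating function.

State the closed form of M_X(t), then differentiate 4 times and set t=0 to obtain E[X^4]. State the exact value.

E[X^4] = D^4[M](0) = 27656/2401

M_X(t) = (2*e^(t)/7 + 5/7)^4
D^4[M](t) = 4096*e^(4*t)/2401 + 12960*e^(3*t)/2401 + 9600*e^(2*t)/2401 + 1000*e^(t)/2401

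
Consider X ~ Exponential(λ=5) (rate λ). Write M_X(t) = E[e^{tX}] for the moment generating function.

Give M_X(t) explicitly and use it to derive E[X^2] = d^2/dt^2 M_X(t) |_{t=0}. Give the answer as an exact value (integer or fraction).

E[X^2] = M′′(0) = 2/25

M_X(t) = 5/(5 - t)
M′(t) = 5/(t^2 - 10*t + 25)
M′′(t) = -10/(t^3 - 15*t^2 + 75*t - 125)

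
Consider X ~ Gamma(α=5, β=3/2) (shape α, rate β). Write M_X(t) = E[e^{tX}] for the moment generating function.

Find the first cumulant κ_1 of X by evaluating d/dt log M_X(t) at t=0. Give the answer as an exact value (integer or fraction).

M_X(t) = 243/(32*(3/2 - t)^5)
K_X(t) = log M_X(t) = -5*log(3/2 - t) - 5*log(2) + 5*log(3)
K^(1)(t) = -10/(2*t - 3)

κ_1 = K^(1)(0) = 10/3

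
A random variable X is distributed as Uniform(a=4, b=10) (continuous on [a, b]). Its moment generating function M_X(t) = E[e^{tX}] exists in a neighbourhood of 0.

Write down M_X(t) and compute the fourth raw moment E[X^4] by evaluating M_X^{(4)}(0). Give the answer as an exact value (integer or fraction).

M_X(t) = (e^(10*t) - e^(4*t))/(6*t)
dM/dt = (10*t*e^(10*t) - 4*t*e^(4*t) - e^(10*t) + e^(4*t))/(6*t^2)
d^2M/dt^2 = (50*t^2*e^(10*t) - 8*t^2*e^(4*t) - 10*t*e^(10*t) + 4*t*e^(4*t) + e^(10*t) - e^(4*t))/(3*t^3)
d^3M/dt^3 = (500*t^3*e^(10*t) - 32*t^3*e^(4*t) - 150*t^2*e^(10*t) + 24*t^2*e^(4*t) + 30*t*e^(10*t) - 12*t*e^(4*t) - 3*e^(10*t) + 3*e^(4*t))/(3*t^4)

E[X^4] = d^4M/dt^4 |_{t=0} = 16496/5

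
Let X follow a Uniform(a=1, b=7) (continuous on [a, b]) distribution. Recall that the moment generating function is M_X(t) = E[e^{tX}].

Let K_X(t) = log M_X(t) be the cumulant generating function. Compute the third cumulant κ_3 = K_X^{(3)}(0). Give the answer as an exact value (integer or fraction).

M_X(t) = (e^(7*t) - e^(t))/(6*t)
K_X(t) = log M_X(t) = -log(t) + log(e^(7*t) - e^(t)) - log(6)
K′(t) = (7*t*e^(6*t) - t - e^(6*t) + 1)/(t*e^(6*t) - t)
K′′(t) = (-36*t^2*e^(6*t) + e^(12*t) - 2*e^(6*t) + 1)/(t^2*e^(12*t) - 2*t^2*e^(6*t) + t^2)
K′′′(t) = (216*t^3*e^(12*t) + 216*t^3*e^(6*t) - 2*e^(18*t) + 6*e^(12*t) - 6*e^(6*t) + 2)/(t^3*e^(18*t) - 3*t^3*e^(12*t) + 3*t^3*e^(6*t) - t^3)

κ_3 = K′′′(0) = 0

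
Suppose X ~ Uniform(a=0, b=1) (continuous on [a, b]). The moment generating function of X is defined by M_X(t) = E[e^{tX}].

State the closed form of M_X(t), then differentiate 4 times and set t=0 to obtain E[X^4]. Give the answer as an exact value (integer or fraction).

E[X^4] = M′′′′(0) = 1/5

M_X(t) = (e^(t) - 1)/t
M′(t) = (t*e^(t) - e^(t) + 1)/t^2
M′′(t) = (t^2*e^(t) - 2*t*e^(t) + 2*e^(t) - 2)/t^3
M′′′(t) = (t^3*e^(t) - 3*t^2*e^(t) + 6*t*e^(t) - 6*e^(t) + 6)/t^4
M′′′′(t) = (t^4*e^(t) - 4*t^3*e^(t) + 12*t^2*e^(t) - 24*t*e^(t) + 24*e^(t) - 24)/t^5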